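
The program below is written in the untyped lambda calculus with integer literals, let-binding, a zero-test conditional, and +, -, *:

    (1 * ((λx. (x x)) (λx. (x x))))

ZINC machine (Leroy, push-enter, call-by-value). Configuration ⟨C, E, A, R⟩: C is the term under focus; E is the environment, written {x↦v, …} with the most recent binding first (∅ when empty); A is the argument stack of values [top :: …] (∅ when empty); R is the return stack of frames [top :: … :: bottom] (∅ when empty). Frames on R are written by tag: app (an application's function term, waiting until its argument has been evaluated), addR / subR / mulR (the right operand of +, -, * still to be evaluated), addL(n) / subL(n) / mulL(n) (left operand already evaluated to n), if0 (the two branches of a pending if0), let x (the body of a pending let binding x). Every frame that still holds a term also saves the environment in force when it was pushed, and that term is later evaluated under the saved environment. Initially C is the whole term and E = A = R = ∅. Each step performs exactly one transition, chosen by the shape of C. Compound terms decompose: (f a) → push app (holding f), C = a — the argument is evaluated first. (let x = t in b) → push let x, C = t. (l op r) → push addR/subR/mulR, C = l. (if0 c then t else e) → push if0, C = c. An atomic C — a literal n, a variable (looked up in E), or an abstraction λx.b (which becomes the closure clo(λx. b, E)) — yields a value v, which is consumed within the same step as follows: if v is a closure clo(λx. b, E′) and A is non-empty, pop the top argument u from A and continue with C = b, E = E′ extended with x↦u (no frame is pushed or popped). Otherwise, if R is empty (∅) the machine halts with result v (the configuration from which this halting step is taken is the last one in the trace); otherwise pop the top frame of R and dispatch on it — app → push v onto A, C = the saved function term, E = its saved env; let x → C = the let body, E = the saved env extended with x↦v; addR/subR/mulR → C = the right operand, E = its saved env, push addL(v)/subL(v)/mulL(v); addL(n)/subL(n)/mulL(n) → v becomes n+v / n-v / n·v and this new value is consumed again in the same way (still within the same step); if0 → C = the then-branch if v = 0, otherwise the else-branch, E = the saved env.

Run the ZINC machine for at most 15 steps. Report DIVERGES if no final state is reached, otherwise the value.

step 0: ⟨C=(1 * ((λx. (x x)) (λx. (x x)))); E=∅; A=∅; R=∅⟩
step 1: ⟨C=1; E=∅; A=∅; R=[mulR]⟩
step 2: ⟨C=((λx. (x x)) (λx. (x x))); E=∅; A=∅; R=[mulL(1)]⟩
step 3: ⟨C=(λx. (x x)); E=∅; A=∅; R=[app :: mulL(1)]⟩
step 4: ⟨C=(λx. (x x)); E=∅; A=[clo(λx. (x x), ∅)]; R=[mulL(1)]⟩
step 5: ⟨C=(x x); E={x↦clo(λx. (x x), ∅)}; A=∅; R=[mulL(1)]⟩
step 6: ⟨C=x; E={x↦clo(λx. (x x), ∅)}; A=∅; R=[app :: mulL(1)]⟩
step 7: ⟨C=x; E={x↦clo(λx. (x x), ∅)}; A=[clo(λx. (x x), ∅)]; R=[mulL(1)]⟩
… configuration repeats with period 3 (steps 5–7 recur indefinitely) …

Answer: DIVERGES (no final state within 15 steps)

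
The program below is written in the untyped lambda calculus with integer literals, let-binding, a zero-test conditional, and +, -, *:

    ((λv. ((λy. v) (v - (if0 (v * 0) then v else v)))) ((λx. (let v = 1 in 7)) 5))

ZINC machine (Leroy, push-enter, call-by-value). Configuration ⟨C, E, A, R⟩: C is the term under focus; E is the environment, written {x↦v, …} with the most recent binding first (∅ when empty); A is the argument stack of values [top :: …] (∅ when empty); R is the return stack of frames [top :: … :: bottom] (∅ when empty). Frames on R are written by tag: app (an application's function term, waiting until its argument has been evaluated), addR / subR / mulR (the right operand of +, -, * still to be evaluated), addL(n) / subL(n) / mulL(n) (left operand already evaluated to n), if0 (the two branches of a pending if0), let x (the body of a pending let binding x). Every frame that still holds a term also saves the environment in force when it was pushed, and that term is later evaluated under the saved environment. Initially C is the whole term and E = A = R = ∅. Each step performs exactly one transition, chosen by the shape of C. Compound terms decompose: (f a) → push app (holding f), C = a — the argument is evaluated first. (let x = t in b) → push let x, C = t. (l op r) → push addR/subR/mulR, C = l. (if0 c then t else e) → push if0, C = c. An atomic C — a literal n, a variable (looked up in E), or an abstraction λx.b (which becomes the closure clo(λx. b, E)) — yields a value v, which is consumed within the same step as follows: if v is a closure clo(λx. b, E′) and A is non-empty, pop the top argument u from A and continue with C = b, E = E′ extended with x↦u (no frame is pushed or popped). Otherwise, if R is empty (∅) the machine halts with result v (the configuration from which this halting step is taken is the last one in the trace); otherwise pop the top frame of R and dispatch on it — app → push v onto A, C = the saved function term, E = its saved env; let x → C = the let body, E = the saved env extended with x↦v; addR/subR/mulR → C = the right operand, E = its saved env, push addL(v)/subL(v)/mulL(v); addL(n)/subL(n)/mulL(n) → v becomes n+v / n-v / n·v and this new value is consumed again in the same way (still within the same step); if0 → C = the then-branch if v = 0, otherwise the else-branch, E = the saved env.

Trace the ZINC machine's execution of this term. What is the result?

Answer: 7

Derivation:
step 0: ⟨C=((λv. ((λy. v) (v - (if0 (v * 0) then v else v)))) ((λx. (let v = 1 in 7)) 5)); E=∅; A=∅; R=∅⟩
step 1: ⟨C=((λx. (let v = 1 in 7)) 5); E=∅; A=∅; R=[app]⟩
step 2: ⟨C=5; E=∅; A=∅; R=[app :: app]⟩
step 3: ⟨C=(λx. (let v = 1 in 7)); E=∅; A=[5]; R=[app]⟩
step 4: ⟨C=(let v = 1 in 7); E={x↦5}; A=∅; R=[app]⟩
step 5: ⟨C=1; E={x↦5}; A=∅; R=[let v :: app]⟩
step 6: ⟨C=7; E={v↦1, x↦5}; A=∅; R=[app]⟩
step 7: ⟨C=(λv. ((λy. v) (v - (if0 (v * 0) then v else v)))); E=∅; A=[7]; R=∅⟩
step 8: ⟨C=((λy. v) (v - (if0 (v * 0) then v else v))); E={v↦7}; A=∅; R=∅⟩
step 9: ⟨C=(v - (if0 (v * 0) then v else v)); E={v↦7}; A=∅; R=[app]⟩
step 10: ⟨C=v; E={v↦7}; A=∅; R=[subR :: app]⟩
step 11: ⟨C=(if0 (v * 0) then v else v); E={v↦7}; A=∅; R=[subL(7) :: app]⟩
step 12: ⟨C=(v * 0); E={v↦7}; A=∅; R=[if0 :: subL(7) :: app]⟩
step 13: ⟨C=v; E={v↦7}; A=∅; R=[mulR :: if0 :: subL(7) :: app]⟩
step 14: ⟨C=0; E={v↦7}; A=∅; R=[mulL(7) :: if0 :: subL(7) :: app]⟩
step 15: ⟨C=v; E={v↦7}; A=∅; R=[subL(7) :: app]⟩
step 16: ⟨C=(λy. v); E={v↦7}; A=[0]; R=∅⟩
step 17: ⟨C=v; E={y↦0, v↦7}; A=∅; R=∅⟩
→ final value 7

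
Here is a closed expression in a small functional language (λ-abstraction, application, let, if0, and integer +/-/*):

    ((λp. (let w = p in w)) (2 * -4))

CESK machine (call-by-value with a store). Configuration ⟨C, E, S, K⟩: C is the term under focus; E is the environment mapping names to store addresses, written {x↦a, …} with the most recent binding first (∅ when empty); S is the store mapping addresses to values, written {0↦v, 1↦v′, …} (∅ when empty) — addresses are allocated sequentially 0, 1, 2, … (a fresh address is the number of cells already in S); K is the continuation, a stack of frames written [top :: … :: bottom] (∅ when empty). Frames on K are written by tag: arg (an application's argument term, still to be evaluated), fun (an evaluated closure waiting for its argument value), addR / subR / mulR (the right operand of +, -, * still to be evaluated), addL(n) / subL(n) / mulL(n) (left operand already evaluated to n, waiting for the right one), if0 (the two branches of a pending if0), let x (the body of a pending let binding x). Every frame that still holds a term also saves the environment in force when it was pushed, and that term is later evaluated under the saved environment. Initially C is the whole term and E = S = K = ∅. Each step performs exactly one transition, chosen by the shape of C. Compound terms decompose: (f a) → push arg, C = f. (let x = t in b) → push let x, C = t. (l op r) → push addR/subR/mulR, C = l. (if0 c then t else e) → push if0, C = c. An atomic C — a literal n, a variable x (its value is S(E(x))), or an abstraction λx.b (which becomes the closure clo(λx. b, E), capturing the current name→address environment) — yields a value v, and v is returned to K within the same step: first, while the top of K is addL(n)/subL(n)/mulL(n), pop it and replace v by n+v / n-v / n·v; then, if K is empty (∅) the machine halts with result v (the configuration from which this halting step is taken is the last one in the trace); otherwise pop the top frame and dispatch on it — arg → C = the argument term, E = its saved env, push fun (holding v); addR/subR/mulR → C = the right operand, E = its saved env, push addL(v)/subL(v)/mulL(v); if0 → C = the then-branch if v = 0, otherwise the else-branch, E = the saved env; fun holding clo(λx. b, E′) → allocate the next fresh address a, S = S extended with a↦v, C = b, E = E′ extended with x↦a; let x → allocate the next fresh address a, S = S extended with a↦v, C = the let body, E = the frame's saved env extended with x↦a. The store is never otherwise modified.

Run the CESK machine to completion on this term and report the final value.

step 0: <C=((λp. (let w = p in w)) (2 * -4)), E=∅, S=∅, K=∅>
step 1: <C=(λp. (let w = p in w)), E=∅, S=∅, K=[arg]>
step 2: <C=(2 * -4), E=∅, S=∅, K=[fun]>
step 3: <C=2, E=∅, S=∅, K=[mulR :: fun]>
step 4: <C=-4, E=∅, S=∅, K=[mulL(2) :: fun]>
step 5: <C=(let w = p in w), E={p↦0}, S={0↦-8}, K=∅>
step 6: <C=p, E={p↦0}, S={0↦-8}, K=[let w]>
step 7: <C=w, E={w↦1, p↦0}, S={0↦-8, 1↦-8}, K=∅>
→ final value -8

Answer: -8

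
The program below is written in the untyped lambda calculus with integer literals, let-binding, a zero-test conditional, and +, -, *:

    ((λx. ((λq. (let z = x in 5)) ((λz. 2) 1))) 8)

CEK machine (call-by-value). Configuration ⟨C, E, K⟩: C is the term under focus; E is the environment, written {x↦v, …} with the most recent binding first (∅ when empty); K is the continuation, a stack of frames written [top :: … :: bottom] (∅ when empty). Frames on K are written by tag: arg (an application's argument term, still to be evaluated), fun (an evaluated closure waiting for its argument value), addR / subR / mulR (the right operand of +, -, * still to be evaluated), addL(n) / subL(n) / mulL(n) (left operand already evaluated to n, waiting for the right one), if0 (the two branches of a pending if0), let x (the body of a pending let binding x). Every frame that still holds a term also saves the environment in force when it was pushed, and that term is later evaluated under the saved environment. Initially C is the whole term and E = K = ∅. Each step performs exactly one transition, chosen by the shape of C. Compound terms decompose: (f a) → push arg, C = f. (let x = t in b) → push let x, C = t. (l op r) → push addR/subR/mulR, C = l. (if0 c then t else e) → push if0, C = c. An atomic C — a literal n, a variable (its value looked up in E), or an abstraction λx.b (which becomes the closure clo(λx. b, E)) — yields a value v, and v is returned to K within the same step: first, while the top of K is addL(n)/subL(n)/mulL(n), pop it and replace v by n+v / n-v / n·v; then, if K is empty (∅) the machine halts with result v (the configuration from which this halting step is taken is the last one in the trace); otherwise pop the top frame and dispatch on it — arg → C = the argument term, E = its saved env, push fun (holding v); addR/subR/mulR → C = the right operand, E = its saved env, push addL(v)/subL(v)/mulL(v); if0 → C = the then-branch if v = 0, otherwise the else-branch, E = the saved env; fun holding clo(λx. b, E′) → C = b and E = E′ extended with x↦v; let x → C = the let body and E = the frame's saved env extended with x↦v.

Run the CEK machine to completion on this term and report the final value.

0. ⟨C=((λx. ((λq. (let z = x in 5)) ((λz. 2) 1))) 8); E=∅; K=∅⟩
1. ⟨C=(λx. ((λq. (let z = x in 5)) ((λz. 2) 1))); E=∅; K=[arg]⟩
2. ⟨C=8; E=∅; K=[fun]⟩
3. ⟨C=((λq. (let z = x in 5)) ((λz. 2) 1)); E={x↦8}; K=∅⟩
4. ⟨C=(λq. (let z = x in 5)); E={x↦8}; K=[arg]⟩
5. ⟨C=((λz. 2) 1); E={x↦8}; K=[fun]⟩
6. ⟨C=(λz. 2); E={x↦8}; K=[arg :: fun]⟩
7. ⟨C=1; E={x↦8}; K=[fun :: fun]⟩
8. ⟨C=2; E={z↦1, x↦8}; K=[fun]⟩
9. ⟨C=(let z = x in 5); E={q↦2, x↦8}; K=∅⟩
10. ⟨C=x; E={q↦2, x↦8}; K=[let z]⟩
11. ⟨C=5; E={z↦8, q↦2, x↦8}; K=∅⟩
→ final value 5

Answer: 5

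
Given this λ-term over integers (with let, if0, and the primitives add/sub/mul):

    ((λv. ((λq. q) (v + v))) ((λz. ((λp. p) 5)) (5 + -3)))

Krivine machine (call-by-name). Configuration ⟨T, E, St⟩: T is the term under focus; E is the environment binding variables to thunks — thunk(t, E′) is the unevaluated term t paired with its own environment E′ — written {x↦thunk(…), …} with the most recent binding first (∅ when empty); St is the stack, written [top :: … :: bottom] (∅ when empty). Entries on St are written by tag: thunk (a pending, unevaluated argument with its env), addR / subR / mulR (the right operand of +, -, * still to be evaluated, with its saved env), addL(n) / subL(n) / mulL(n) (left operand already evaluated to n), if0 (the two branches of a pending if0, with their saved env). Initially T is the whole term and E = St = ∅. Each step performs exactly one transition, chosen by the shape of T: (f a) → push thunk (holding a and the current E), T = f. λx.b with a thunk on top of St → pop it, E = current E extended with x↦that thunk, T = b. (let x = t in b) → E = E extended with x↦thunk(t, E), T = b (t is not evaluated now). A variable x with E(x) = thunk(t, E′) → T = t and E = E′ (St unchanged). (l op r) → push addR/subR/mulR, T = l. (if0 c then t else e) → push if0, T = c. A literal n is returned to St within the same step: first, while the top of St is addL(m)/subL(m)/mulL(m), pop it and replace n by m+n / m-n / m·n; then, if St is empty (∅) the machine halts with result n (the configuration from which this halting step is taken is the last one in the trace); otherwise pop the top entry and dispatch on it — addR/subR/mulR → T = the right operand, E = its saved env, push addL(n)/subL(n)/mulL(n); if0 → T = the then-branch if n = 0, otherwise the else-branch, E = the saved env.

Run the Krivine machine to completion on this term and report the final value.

Answer: 10

Derivation:
0. [T=((λv. ((λq. q) (v + v))) ((λz. ((λp. p) 5)) (5 + -3))) | E=∅ | St=∅]
1. [T=(λv. ((λq. q) (v + v))) | E=∅ | St=[thunk]]
2. [T=((λq. q) (v + v)) | E={v↦thunk(((λz. ((λp. p) 5)) (5 + -3)), ∅)} | St=∅]
3. [T=(λq. q) | E={v↦thunk(((λz. ((λp. p) 5)) (5 + -3)), ∅)} | St=[thunk]]
4. [T=q | E={q↦thunk((v + v), {v↦thunk(((λz. ((λp. p) 5)) (5 + -3)), ∅)}), v↦thunk(((λz. ((λp. p) 5)) (5 + -3)), ∅)} | St=∅]
5. [T=(v + v) | E={v↦thunk(((λz. ((λp. p) 5)) (5 + -3)), ∅)} | St=∅]
6. [T=v | E={v↦thunk(((λz. ((λp. p) 5)) (5 + -3)), ∅)} | St=[addR]]
7. [T=((λz. ((λp. p) 5)) (5 + -3)) | E=∅ | St=[addR]]
8. [T=(λz. ((λp. p) 5)) | E=∅ | St=[thunk :: addR]]
9. [T=((λp. p) 5) | E={z↦thunk((5 + -3), ∅)} | St=[addR]]
10. [T=(λp. p) | E={z↦thunk((5 + -3), ∅)} | St=[thunk :: addR]]
11. [T=p | E={p↦thunk(5, {z↦thunk((5 + -3), ∅)}), z↦thunk((5 + -3), ∅)} | St=[addR]]
12. [T=5 | E={z↦thunk((5 + -3), ∅)} | St=[addR]]
13. [T=v | E={v↦thunk(((λz. ((λp. p) 5)) (5 + -3)), ∅)} | St=[addL(5)]]
14. [T=((λz. ((λp. p) 5)) (5 + -3)) | E=∅ | St=[addL(5)]]
15. [T=(λz. ((λp. p) 5)) | E=∅ | St=[thunk :: addL(5)]]
16. [T=((λp. p) 5) | E={z↦thunk((5 + -3), ∅)} | St=[addL(5)]]
17. [T=(λp. p) | E={z↦thunk((5 + -3), ∅)} | St=[thunk :: addL(5)]]
18. [T=p | E={p↦thunk(5, {z↦thunk((5 + -3), ∅)}), z↦thunk((5 + -3), ∅)} | St=[addL(5)]]
19. [T=5 | E={z↦thunk((5 + -3), ∅)} | St=[addL(5)]]
→ final value 10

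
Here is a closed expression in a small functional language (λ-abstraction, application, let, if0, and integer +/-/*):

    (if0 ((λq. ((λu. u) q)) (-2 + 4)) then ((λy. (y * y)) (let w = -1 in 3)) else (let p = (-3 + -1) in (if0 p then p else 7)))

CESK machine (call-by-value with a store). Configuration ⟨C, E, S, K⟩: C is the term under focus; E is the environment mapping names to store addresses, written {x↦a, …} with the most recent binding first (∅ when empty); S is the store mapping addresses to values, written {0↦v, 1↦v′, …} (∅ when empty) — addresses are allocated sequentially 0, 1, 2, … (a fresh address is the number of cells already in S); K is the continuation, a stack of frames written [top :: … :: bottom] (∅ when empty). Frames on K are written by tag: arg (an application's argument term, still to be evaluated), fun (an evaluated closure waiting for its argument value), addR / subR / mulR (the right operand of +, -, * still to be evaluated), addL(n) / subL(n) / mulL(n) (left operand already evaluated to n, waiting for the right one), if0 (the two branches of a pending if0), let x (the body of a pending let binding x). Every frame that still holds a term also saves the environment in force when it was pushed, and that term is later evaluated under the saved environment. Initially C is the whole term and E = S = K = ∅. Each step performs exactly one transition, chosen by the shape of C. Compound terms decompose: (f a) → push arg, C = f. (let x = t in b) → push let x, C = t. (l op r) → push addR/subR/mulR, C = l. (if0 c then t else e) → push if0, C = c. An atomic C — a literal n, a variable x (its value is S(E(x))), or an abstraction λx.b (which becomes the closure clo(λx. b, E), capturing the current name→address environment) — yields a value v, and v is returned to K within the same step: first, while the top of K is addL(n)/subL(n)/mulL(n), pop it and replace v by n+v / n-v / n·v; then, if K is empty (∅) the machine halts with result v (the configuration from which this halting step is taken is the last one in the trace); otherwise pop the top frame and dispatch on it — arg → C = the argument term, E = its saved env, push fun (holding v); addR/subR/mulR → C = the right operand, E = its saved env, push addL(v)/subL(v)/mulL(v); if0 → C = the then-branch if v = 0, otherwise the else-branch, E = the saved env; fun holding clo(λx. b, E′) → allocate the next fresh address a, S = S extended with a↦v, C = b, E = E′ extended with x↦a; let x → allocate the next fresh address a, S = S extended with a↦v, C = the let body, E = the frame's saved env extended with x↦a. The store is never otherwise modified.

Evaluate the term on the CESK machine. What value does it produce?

Answer: 7

Machine steps:
t=0: <C=(if0 ((λq. ((λu. u) q)) (-2 + 4)) then ((λy. (y * y)) (let w = -1 in 3)) else (let p = (-3 + -1) in (if0 p then p else 7))), E=∅, S=∅, K=∅>
t=1: <C=((λq. ((λu. u) q)) (-2 + 4)), E=∅, S=∅, K=[if0]>
t=2: <C=(λq. ((λu. u) q)), E=∅, S=∅, K=[arg :: if0]>
t=3: <C=(-2 + 4), E=∅, S=∅, K=[fun :: if0]>
t=4: <C=-2, E=∅, S=∅, K=[addR :: fun :: if0]>
t=5: <C=4, E=∅, S=∅, K=[addL(-2) :: fun :: if0]>
t=6: <C=((λu. u) q), E={q↦0}, S={0↦2}, K=[if0]>
t=7: <C=(λu. u), E={q↦0}, S={0↦2}, K=[arg :: if0]>
t=8: <C=q, E={q↦0}, S={0↦2}, K=[fun :: if0]>
t=9: <C=u, E={u↦1, q↦0}, S={0↦2, 1↦2}, K=[if0]>
t=10: <C=(let p = (-3 + -1) in (if0 p then p else 7)), E=∅, S={0↦2, 1↦2}, K=∅>
t=11: <C=(-3 + -1), E=∅, S={0↦2, 1↦2}, K=[let p]>
t=12: <C=-3, E=∅, S={0↦2, 1↦2}, K=[addR :: let p]>
t=13: <C=-1, E=∅, S={0↦2, 1↦2}, K=[addL(-3) :: let p]>
t=14: <C=(if0 p then p else 7), E={p↦2}, S={0↦2, 1↦2, 2↦-4}, K=∅>
t=15: <C=p, E={p↦2}, S={0↦2, 1↦2, 2↦-4}, K=[if0]>
t=16: <C=7, E={p↦2}, S={0↦2, 1↦2, 2↦-4}, K=∅>
→ final value 7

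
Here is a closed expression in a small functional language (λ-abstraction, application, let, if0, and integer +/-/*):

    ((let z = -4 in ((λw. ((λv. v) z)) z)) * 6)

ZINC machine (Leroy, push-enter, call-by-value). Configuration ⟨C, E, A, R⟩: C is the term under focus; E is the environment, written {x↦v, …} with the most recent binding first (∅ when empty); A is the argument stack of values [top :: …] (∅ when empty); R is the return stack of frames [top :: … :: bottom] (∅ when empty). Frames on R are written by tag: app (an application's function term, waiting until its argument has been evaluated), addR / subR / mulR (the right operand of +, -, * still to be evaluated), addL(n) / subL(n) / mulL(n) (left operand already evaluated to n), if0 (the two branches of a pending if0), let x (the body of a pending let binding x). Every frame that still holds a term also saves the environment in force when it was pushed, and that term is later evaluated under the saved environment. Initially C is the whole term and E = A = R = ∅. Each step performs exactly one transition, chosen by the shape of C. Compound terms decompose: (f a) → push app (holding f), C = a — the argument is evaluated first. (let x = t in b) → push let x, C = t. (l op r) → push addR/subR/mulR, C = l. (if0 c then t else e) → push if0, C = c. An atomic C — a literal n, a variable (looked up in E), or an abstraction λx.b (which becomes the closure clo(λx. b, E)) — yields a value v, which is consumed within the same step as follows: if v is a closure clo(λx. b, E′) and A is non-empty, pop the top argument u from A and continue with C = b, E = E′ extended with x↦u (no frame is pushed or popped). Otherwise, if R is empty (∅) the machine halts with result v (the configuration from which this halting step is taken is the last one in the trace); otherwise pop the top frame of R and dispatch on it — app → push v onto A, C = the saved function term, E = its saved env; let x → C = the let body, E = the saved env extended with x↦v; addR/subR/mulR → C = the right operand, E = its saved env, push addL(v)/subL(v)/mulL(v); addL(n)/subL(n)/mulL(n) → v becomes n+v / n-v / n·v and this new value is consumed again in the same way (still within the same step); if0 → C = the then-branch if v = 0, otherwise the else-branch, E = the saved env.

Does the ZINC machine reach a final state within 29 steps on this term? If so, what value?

t=0: <C=((let z = -4 in ((λw. ((λv. v) z)) z)) * 6), E=∅, A=∅, R=∅>
t=1: <C=(let z = -4 in ((λw. ((λv. v) z)) z)), E=∅, A=∅, R=[mulR]>
t=2: <C=-4, E=∅, A=∅, R=[let z :: mulR]>
t=3: <C=((λw. ((λv. v) z)) z), E={z↦-4}, A=∅, R=[mulR]>
t=4: <C=z, E={z↦-4}, A=∅, R=[app :: mulR]>
t=5: <C=(λw. ((λv. v) z)), E={z↦-4}, A=[-4], R=[mulR]>
t=6: <C=((λv. v) z), E={w↦-4, z↦-4}, A=∅, R=[mulR]>
t=7: <C=z, E={w↦-4, z↦-4}, A=∅, R=[app :: mulR]>
t=8: <C=(λv. v), E={w↦-4, z↦-4}, A=[-4], R=[mulR]>
t=9: <C=v, E={v↦-4, w↦-4, z↦-4}, A=∅, R=[mulR]>
t=10: <C=6, E=∅, A=∅, R=[mulL(-4)]>
→ final value -24

Answer: -24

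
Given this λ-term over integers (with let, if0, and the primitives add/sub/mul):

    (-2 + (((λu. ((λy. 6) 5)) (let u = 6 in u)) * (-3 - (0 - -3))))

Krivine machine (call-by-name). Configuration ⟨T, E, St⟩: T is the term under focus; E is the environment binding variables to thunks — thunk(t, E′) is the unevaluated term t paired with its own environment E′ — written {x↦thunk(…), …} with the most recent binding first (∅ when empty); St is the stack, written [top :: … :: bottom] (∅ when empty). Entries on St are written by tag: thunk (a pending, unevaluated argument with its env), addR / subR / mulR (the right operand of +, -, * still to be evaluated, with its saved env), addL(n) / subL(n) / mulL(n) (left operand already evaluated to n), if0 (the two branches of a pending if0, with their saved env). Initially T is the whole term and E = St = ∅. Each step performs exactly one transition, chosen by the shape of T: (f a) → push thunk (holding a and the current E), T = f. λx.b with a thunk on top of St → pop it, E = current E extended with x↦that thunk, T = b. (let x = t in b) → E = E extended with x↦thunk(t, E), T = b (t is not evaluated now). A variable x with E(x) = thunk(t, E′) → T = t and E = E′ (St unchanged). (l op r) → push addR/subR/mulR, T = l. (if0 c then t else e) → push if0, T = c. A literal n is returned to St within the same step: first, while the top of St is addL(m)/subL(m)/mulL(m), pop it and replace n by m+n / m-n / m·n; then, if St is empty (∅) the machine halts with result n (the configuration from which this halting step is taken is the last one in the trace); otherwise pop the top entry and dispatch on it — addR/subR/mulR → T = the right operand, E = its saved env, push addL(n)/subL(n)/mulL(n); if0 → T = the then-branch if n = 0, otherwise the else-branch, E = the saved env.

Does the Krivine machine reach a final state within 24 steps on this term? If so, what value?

step 0: ⟨T=(-2 + (((λu. ((λy. 6) 5)) (let u = 6 in u)) * (-3 - (0 - -3)))); E=∅; St=∅⟩
step 1: ⟨T=-2; E=∅; St=[addR]⟩
step 2: ⟨T=(((λu. ((λy. 6) 5)) (let u = 6 in u)) * (-3 - (0 - -3))); E=∅; St=[addL(-2)]⟩
step 3: ⟨T=((λu. ((λy. 6) 5)) (let u = 6 in u)); E=∅; St=[mulR :: addL(-2)]⟩
step 4: ⟨T=(λu. ((λy. 6) 5)); E=∅; St=[thunk :: mulR :: addL(-2)]⟩
step 5: ⟨T=((λy. 6) 5); E={u↦thunk((let u = 6 in u), ∅)}; St=[mulR :: addL(-2)]⟩
step 6: ⟨T=(λy. 6); E={u↦thunk((let u = 6 in u), ∅)}; St=[thunk :: mulR :: addL(-2)]⟩
step 7: ⟨T=6; E={y↦thunk(5, {u↦thunk((let u = 6 in u), ∅)}), u↦thunk((let u = 6 in u), ∅)}; St=[mulR :: addL(-2)]⟩
step 8: ⟨T=(-3 - (0 - -3)); E=∅; St=[mulL(6) :: addL(-2)]⟩
step 9: ⟨T=-3; E=∅; St=[subR :: mulL(6) :: addL(-2)]⟩
step 10: ⟨T=(0 - -3); E=∅; St=[subL(-3) :: mulL(6) :: addL(-2)]⟩
step 11: ⟨T=0; E=∅; St=[subR :: subL(-3) :: mulL(6) :: addL(-2)]⟩
step 12: ⟨T=-3; E=∅; St=[subL(0) :: subL(-3) :: mulL(6) :: addL(-2)]⟩
→ final value -38

Answer: -38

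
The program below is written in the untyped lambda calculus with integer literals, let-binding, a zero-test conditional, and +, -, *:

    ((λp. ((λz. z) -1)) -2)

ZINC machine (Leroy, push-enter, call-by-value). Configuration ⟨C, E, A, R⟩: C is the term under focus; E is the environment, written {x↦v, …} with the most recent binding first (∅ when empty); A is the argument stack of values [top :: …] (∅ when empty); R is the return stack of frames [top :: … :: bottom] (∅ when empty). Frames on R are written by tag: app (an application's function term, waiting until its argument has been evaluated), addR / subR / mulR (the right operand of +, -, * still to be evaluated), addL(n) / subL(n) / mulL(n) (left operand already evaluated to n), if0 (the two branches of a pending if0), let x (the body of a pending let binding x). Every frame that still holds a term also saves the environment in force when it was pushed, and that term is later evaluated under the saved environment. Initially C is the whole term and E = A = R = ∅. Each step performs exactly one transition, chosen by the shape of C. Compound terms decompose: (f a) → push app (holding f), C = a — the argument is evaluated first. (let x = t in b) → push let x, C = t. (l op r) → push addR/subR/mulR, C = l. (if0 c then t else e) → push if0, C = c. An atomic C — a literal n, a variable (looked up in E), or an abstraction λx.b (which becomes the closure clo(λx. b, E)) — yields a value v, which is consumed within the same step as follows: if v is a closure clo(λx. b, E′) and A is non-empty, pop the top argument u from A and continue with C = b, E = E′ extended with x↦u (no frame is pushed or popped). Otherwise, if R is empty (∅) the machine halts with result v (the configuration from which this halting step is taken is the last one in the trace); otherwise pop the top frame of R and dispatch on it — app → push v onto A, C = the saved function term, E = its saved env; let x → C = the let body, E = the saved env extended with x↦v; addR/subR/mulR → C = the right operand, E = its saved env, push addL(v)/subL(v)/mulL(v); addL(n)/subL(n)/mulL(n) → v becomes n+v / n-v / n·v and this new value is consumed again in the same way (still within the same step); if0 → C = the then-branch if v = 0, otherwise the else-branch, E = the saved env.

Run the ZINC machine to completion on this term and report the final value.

[0] <C=((λp. ((λz. z) -1)) -2), E=∅, A=∅, R=∅>
[1] <C=-2, E=∅, A=∅, R=[app]>
[2] <C=(λp. ((λz. z) -1)), E=∅, A=[-2], R=∅>
[3] <C=((λz. z) -1), E={p↦-2}, A=∅, R=∅>
[4] <C=-1, E={p↦-2}, A=∅, R=[app]>
[5] <C=(λz. z), E={p↦-2}, A=[-1], R=∅>
[6] <C=z, E={z↦-1, p↦-2}, A=∅, R=∅>
→ final value -1

Answer: -1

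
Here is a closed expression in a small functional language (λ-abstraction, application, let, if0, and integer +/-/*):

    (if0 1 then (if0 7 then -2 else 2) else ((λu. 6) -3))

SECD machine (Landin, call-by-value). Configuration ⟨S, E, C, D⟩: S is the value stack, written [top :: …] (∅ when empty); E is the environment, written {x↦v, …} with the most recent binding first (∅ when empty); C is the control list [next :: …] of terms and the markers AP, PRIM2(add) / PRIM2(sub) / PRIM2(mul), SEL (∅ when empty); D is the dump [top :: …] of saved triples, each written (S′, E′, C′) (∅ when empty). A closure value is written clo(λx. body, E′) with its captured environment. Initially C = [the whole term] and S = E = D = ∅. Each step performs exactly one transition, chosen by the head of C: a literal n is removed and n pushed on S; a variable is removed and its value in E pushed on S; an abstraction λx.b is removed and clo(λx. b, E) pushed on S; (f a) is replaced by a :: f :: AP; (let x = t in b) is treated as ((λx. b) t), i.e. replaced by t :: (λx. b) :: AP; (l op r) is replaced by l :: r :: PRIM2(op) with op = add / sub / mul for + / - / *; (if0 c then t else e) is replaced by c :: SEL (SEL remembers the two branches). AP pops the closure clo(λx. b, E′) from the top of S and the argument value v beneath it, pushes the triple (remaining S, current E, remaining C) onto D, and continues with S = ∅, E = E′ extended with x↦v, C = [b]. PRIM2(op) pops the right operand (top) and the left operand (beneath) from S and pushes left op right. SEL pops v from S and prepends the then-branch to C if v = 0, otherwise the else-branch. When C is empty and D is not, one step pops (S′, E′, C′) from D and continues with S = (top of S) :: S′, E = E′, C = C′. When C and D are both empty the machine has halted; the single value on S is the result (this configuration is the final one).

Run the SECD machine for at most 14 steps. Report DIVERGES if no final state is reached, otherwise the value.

[0] <S=∅, E=∅, C=[(if0 1 then (if0 7 then -2 else 2) else ((λu. 6) -3))], D=∅>
[1] <S=∅, E=∅, C=[1 :: SEL], D=∅>
[2] <S=[1], E=∅, C=[SEL], D=∅>
[3] <S=∅, E=∅, C=[((λu. 6) -3)], D=∅>
[4] <S=∅, E=∅, C=[-3 :: (λu. 6) :: AP], D=∅>
[5] <S=[-3], E=∅, C=[(λu. 6) :: AP], D=∅>
[6] <S=[clo(λu. 6, ∅) :: -3], E=∅, C=[AP], D=∅>
[7] <S=∅, E={u↦-3}, C=[6], D=[(∅, ∅, ∅)]>
[8] <S=[6], E={u↦-3}, C=∅, D=[(∅, ∅, ∅)]>
[9] <S=[6], E=∅, C=∅, D=∅>
→ final value 6

Answer: 6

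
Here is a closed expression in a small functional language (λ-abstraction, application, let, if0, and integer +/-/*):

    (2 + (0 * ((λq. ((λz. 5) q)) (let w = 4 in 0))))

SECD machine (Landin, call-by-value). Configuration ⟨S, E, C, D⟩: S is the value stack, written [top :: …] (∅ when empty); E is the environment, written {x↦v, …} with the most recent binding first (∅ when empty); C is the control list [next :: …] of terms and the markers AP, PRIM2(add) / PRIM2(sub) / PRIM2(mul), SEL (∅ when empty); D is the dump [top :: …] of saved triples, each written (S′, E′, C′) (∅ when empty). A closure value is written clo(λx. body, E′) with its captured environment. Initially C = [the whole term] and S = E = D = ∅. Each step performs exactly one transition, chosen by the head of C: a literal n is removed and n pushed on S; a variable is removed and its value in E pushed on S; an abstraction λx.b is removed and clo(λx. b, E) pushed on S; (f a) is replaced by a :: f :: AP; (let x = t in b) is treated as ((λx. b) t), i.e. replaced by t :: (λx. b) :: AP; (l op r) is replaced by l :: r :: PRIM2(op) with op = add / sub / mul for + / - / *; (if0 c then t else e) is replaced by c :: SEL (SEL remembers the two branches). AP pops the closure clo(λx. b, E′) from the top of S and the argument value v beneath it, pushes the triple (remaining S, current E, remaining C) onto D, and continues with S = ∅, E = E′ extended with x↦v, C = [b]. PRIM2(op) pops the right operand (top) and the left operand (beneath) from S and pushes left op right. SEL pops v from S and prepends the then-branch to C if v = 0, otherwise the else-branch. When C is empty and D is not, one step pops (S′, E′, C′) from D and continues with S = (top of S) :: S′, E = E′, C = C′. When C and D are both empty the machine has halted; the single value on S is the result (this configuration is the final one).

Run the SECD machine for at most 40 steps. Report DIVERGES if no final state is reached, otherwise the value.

Answer: 2

Execution trace:
step 0: <S=∅, E=∅, C=[(2 + (0 * ((λq. ((λz. 5) q)) (let w = 4 in 0))))], D=∅>
step 1: <S=∅, E=∅, C=[2 :: (0 * ((λq. ((λz. 5) q)) (let w = 4 in 0))) :: PRIM2(add)], D=∅>
step 2: <S=[2], E=∅, C=[(0 * ((λq. ((λz. 5) q)) (let w = 4 in 0))) :: PRIM2(add)], D=∅>
step 3: <S=[2], E=∅, C=[0 :: ((λq. ((λz. 5) q)) (let w = 4 in 0)) :: PRIM2(mul) :: PRIM2(add)], D=∅>
step 4: <S=[0 :: 2], E=∅, C=[((λq. ((λz. 5) q)) (let w = 4 in 0)) :: PRIM2(mul) :: PRIM2(add)], D=∅>
step 5: <S=[0 :: 2], E=∅, C=[(let w = 4 in 0) :: (λq. ((λz. 5) q)) :: AP :: PRIM2(mul) :: PRIM2(add)], D=∅>
step 6: <S=[0 :: 2], E=∅, C=[4 :: (λw. 0) :: AP :: (λq. ((λz. 5) q)) :: AP :: PRIM2(mul) :: PRIM2(add)], D=∅>
step 7: <S=[4 :: 0 :: 2], E=∅, C=[(λw. 0) :: AP :: (λq. ((λz. 5) q)) :: AP :: PRIM2(mul) :: PRIM2(add)], D=∅>
step 8: <S=[clo(λw. 0, ∅) :: 4 :: 0 :: 2], E=∅, C=[AP :: (λq. ((λz. 5) q)) :: AP :: PRIM2(mul) :: PRIM2(add)], D=∅>
step 9: <S=∅, E={w↦4}, C=[0], D=[([0 :: 2], ∅, [(λq. ((λz. 5) q)) :: AP :: PRIM2(mul) :: PRIM2(add)])]>
step 10: <S=[0], E={w↦4}, C=∅, D=[([0 :: 2], ∅, [(λq. ((λz. 5) q)) :: AP :: PRIM2(mul) :: PRIM2(add)])]>
step 11: <S=[0 :: 0 :: 2], E=∅, C=[(λq. ((λz. 5) q)) :: AP :: PRIM2(mul) :: PRIM2(add)], D=∅>
step 12: <S=[clo(λq. ((λz. 5) q), ∅) :: 0 :: 0 :: 2], E=∅, C=[AP :: PRIM2(mul) :: PRIM2(add)], D=∅>
step 13: <S=∅, E={q↦0}, C=[((λz. 5) q)], D=[([0 :: 2], ∅, [PRIM2(mul) :: PRIM2(add)])]>
step 14: <S=∅, E={q↦0}, C=[q :: (λz. 5) :: AP], D=[([0 :: 2], ∅, [PRIM2(mul) :: PRIM2(add)])]>
step 15: <S=[0], E={q↦0}, C=[(λz. 5) :: AP], D=[([0 :: 2], ∅, [PRIM2(mul) :: PRIM2(add)])]>
step 16: <S=[clo(λz. 5, {q↦0}) :: 0], E={q↦0}, C=[AP], D=[([0 :: 2], ∅, [PRIM2(mul) :: PRIM2(add)])]>
step 17: <S=∅, E={z↦0, q↦0}, C=[5], D=[(∅, {q↦0}, ∅) :: ([0 :: 2], ∅, [PRIM2(mul) :: PRIM2(add)])]>
step 18: <S=[5], E={z↦0, q↦0}, C=∅, D=[(∅, {q↦0}, ∅) :: ([0 :: 2], ∅, [PRIM2(mul) :: PRIM2(add)])]>
step 19: <S=[5], E={q↦0}, C=∅, D=[([0 :: 2], ∅, [PRIM2(mul) :: PRIM2(add)])]>
step 20: <S=[5 :: 0 :: 2], E=∅, C=[PRIM2(mul) :: PRIM2(add)], D=∅>
step 21: <S=[0 :: 2], E=∅, C=[PRIM2(add)], D=∅>
step 22: <S=[2], E=∅, C=∅, D=∅>
→ final value 2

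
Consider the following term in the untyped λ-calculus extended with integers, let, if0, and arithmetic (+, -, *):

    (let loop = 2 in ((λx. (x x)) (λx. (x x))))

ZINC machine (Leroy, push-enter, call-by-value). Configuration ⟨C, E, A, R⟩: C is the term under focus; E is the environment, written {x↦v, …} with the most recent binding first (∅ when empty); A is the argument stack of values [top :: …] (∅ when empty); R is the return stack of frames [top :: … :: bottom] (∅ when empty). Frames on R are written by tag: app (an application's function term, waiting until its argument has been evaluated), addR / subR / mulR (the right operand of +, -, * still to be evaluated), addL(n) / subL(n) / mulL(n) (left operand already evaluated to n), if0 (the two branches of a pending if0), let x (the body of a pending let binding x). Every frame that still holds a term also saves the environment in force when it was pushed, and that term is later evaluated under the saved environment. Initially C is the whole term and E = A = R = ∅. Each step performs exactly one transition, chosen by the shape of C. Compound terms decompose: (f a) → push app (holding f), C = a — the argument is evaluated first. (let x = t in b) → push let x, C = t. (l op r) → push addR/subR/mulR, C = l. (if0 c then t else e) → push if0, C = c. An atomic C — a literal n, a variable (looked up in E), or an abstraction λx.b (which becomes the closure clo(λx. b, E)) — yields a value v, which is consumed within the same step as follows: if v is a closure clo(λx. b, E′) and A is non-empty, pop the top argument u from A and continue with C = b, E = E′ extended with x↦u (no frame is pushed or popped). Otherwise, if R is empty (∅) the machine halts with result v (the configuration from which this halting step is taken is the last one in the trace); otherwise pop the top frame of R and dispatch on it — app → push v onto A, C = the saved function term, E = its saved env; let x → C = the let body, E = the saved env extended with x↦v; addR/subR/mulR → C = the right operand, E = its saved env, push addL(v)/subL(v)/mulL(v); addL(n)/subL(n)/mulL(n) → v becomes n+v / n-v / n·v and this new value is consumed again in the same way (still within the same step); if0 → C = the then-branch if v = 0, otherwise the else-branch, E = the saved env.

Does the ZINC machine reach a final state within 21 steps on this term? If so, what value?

[0] ⟨C=(let loop = 2 in ((λx. (x x)) (λx. (x x)))); E=∅; A=∅; R=∅⟩
[1] ⟨C=2; E=∅; A=∅; R=[let loop]⟩
[2] ⟨C=((λx. (x x)) (λx. (x x))); E={loop↦2}; A=∅; R=∅⟩
[3] ⟨C=(λx. (x x)); E={loop↦2}; A=∅; R=[app]⟩
[4] ⟨C=(λx. (x x)); E={loop↦2}; A=[clo(λx. (x x), {loop↦2})]; R=∅⟩
[5] ⟨C=(x x); E={x↦clo(λx. (x x), {loop↦2}), loop↦2}; A=∅; R=∅⟩
[6] ⟨C=x; E={x↦clo(λx. (x x), {loop↦2}), loop↦2}; A=∅; R=[app]⟩
[7] ⟨C=x; E={x↦clo(λx. (x x), {loop↦2}), loop↦2}; A=[clo(λx. (x x), {loop↦2})]; R=∅⟩
… configuration repeats with period 3 (steps 5–7 recur indefinitely) …

Answer: DIVERGES (no final state within 21 steps)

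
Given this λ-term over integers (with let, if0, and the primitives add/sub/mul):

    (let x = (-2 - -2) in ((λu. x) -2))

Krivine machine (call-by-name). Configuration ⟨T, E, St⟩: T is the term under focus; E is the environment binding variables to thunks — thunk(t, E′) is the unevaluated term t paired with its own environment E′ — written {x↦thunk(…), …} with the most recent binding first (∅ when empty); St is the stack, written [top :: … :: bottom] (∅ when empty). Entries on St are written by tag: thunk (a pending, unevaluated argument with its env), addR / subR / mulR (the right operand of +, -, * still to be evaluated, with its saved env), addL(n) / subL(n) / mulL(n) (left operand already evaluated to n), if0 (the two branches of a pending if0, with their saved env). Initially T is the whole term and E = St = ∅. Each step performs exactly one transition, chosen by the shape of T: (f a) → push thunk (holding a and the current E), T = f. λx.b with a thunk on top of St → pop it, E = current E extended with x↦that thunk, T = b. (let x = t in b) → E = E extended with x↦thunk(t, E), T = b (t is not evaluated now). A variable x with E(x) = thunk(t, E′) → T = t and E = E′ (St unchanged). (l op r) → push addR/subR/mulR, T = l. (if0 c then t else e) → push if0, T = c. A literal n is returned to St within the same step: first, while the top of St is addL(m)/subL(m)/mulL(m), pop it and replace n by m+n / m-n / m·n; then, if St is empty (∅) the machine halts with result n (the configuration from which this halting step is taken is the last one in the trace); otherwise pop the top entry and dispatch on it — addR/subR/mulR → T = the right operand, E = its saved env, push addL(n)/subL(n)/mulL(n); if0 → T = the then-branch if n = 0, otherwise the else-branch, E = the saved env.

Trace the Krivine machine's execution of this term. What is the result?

t=0: [T=(let x = (-2 - -2) in ((λu. x) -2)) | E=∅ | St=∅]
t=1: [T=((λu. x) -2) | E={x↦thunk((-2 - -2), ∅)} | St=∅]
t=2: [T=(λu. x) | E={x↦thunk((-2 - -2), ∅)} | St=[thunk]]
t=3: [T=x | E={u↦thunk(-2, {x↦thunk((-2 - -2), ∅)}), x↦thunk((-2 - -2), ∅)} | St=∅]
t=4: [T=(-2 - -2) | E=∅ | St=∅]
t=5: [T=-2 | E=∅ | St=[subR]]
t=6: [T=-2 | E=∅ | St=[subL(-2)]]
→ final value 0

Answer: 0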